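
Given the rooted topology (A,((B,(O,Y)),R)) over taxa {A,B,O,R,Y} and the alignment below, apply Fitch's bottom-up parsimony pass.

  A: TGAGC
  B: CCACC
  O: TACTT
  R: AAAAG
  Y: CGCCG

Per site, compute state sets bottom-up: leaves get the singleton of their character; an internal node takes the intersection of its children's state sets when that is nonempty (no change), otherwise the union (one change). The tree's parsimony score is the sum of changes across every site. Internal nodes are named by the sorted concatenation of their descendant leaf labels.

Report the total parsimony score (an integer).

13

[col 0] OY: children O:{T}, Y:{C} ∪→ {C,T}; cost 1
[col 0] BOY: children B:{C}, OY:{C,T} ∩→ {C}; cost 0
[col 0] BORY: children BOY:{C}, R:{A} ∪→ {A,C}; cost 1
[col 0] ABORY: children A:{T}, BORY:{A,C} ∪→ {A,C,T}; cost 1
[col 1] OY: children O:{A}, Y:{G} ∪→ {A,G}; cost 1
[col 1] BOY: children B:{C}, OY:{A,G} ∪→ {A,C,G}; cost 1
[col 1] BORY: children BOY:{A,C,G}, R:{A} ∩→ {A}; cost 0
[col 1] ABORY: children A:{G}, BORY:{A} ∪→ {A,G}; cost 1
[col 2] OY: children O:{C}, Y:{C} ∩→ {C}; cost 0
[col 2] BOY: children B:{A}, OY:{C} ∪→ {A,C}; cost 1
[col 2] BORY: children BOY:{A,C}, R:{A} ∩→ {A}; cost 0
[col 2] ABORY: children A:{A}, BORY:{A} ∩→ {A}; cost 0
[col 3] OY: children O:{T}, Y:{C} ∪→ {C,T}; cost 1
[col 3] BOY: children B:{C}, OY:{C,T} ∩→ {C}; cost 0
[col 3] BORY: children BOY:{C}, R:{A} ∪→ {A,C}; cost 1
[col 3] ABORY: children A:{G}, BORY:{A,C} ∪→ {A,C,G}; cost 1
[col 4] OY: children O:{T}, Y:{G} ∪→ {G,T}; cost 1
[col 4] BOY: children B:{C}, OY:{G,T} ∪→ {C,G,T}; cost 1
[col 4] BORY: children BOY:{C,G,T}, R:{G} ∩→ {G}; cost 0
[col 4] ABORY: children A:{C}, BORY:{G} ∪→ {C,G}; cost 1
per-site changes: [3, 3, 1, 3, 3]; total = 13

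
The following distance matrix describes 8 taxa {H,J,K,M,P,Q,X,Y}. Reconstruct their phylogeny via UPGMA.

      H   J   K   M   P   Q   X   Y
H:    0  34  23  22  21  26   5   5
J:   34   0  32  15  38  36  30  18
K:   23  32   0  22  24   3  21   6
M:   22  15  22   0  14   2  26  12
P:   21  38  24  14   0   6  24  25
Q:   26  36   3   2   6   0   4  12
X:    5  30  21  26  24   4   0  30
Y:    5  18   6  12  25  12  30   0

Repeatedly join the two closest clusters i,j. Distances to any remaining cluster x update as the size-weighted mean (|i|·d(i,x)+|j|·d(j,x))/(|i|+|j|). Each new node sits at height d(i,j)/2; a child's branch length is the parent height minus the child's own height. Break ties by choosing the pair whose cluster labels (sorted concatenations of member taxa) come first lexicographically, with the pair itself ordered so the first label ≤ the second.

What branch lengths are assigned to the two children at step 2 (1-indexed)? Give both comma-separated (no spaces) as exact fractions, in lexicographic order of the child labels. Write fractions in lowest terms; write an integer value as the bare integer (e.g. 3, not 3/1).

1. join M+Q (d=2) ⇒ MQ; edges |M|=1, |Q|=1
  updated: d(H,MQ)=24, d(J,MQ)=51/2, d(K,MQ)=25/2, d(MQ,P)=10, d(MQ,X)=15, d(MQ,Y)=12
2. join H+X (d=5) ⇒ HX; edges |H|=5/2, |X|=5/2
  updated: d(HX,J)=32, d(HX,K)=22, d(HX,MQ)=39/2, d(HX,P)=45/2, d(HX,Y)=35/2
3. join K+Y (d=6) ⇒ KY; edges |K|=3, |Y|=3
  updated: d(HX,KY)=79/4, d(J,KY)=25, d(KY,MQ)=49/4, d(KY,P)=49/2
4. join MQ+P (d=10) ⇒ MPQ; edges |MQ|=4, |P|=5
  updated: d(HX,MPQ)=41/2, d(J,MPQ)=89/3, d(KY,MPQ)=49/3
5. join KY+MPQ (d=49/3) ⇒ KMPQY; edges |KY|=31/6, |MPQ|=19/6
  updated: d(HX,KMPQY)=101/5, d(J,KMPQY)=139/5
6. join HX+KMPQY (d=101/5) ⇒ HKMPQXY; edges |HX|=38/5, |KMPQY|=29/15
  updated: d(HKMPQXY,J)=29
7. join HKMPQXY+J (d=29) ⇒ HJKMPQXY; edges |HKMPQXY|=22/5, |J|=29/2
final tree: (((H:5/2,X:5/2):38/5,((K:3,Y:3):31/6,((M:1,Q:1):4,P:5):19/6):29/15):22/5,J:29/2)
total length: 1763/30

5/2,5/2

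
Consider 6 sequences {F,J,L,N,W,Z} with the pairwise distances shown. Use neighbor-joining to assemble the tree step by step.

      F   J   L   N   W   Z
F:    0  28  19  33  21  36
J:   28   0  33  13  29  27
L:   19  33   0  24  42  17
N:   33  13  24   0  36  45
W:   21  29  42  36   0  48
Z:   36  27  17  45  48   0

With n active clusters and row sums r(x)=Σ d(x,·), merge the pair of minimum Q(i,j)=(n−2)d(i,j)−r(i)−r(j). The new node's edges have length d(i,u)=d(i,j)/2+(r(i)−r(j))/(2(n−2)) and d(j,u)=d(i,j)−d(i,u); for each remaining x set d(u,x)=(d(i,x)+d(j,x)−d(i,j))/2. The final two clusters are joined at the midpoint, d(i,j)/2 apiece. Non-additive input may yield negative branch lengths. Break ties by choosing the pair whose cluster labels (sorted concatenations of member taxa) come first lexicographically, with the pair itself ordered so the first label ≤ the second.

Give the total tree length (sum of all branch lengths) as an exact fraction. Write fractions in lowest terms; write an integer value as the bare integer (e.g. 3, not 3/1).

1. join L+Z (d=17, Q=-240) ⇒ LZ; edges |L|=15/4, |Z|=53/4
  updated: d(F,LZ)=19, d(J,LZ)=43/2, d(LZ,N)=26, d(LZ,W)=73/2
2. join F+W (d=21, Q=-321/2) ⇒ FW; edges |F|=83/12, |W|=169/12
  updated: d(FW,J)=18, d(FW,LZ)=69/4, d(FW,N)=24
3. join FW+LZ (d=69/4, Q=-179/2) ⇒ FLWZ; edges |FW|=29/4, |LZ|=10
  updated: d(FLWZ,J)=89/8, d(FLWZ,N)=131/8
4. join FLWZ+J (d=89/8, Q=-81/2) ⇒ FJLWZ; edges |FLWZ|=29/4, |J|=31/8
  updated: d(FJLWZ,N)=73/8
5. join FJLWZ+N (d=73/8) ⇒ FJLNWZ; edges |FJLWZ|=73/16, |N|=73/16
final tree: ((((F:83/12,W:169/12):29/4,(L:15/4,Z:53/4):10):29/4,J:31/8):73/16,N:73/16)
total length: 151/2

151/2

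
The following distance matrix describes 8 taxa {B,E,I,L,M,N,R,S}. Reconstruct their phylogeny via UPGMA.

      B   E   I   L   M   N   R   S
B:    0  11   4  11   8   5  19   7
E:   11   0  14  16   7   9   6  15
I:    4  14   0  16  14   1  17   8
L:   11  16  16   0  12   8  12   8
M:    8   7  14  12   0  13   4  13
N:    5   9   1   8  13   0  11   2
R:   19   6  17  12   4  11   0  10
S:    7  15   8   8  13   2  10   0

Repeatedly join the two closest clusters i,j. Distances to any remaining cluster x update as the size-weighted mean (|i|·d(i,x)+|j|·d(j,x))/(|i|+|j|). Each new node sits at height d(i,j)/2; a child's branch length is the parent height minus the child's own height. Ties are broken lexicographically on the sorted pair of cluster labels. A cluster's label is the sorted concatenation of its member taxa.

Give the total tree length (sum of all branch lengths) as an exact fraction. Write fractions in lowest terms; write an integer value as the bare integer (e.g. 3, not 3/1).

3497/120

step 1: merge (I,N) at d=1; branch lengths I→1/2, N→1/2; new cluster IN
  updated: d(B,IN)=9/2, d(E,IN)=23/2, d(IN,L)=12, d(IN,M)=27/2, d(IN,R)=14, d(IN,S)=5
step 2: merge (M,R) at d=4; branch lengths M→2, R→2; new cluster MR
  updated: d(B,MR)=27/2, d(E,MR)=13/2, d(IN,MR)=55/4, d(L,MR)=12, d(MR,S)=23/2
step 3: merge (B,IN) at d=9/2; branch lengths B→9/4, IN→7/4; new cluster BIN
  updated: d(BIN,E)=34/3, d(BIN,L)=35/3, d(BIN,MR)=41/3, d(BIN,S)=17/3
step 4: merge (BIN,S) at d=17/3; branch lengths BIN→7/12, S→17/6; new cluster BINS
  updated: d(BINS,E)=49/4, d(BINS,L)=43/4, d(BINS,MR)=105/8
step 5: merge (E,MR) at d=13/2; branch lengths E→13/4, MR→5/4; new cluster EMR
  updated: d(BINS,EMR)=77/6, d(EMR,L)=40/3
step 6: merge (BINS,L) at d=43/4; branch lengths BINS→61/24, L→43/8; new cluster BILNS
  updated: d(BILNS,EMR)=194/15
step 7: merge (BILNS,EMR) at d=194/15; branch lengths BILNS→131/120, EMR→193/60; new cluster BEILMNRS
final tree: ((((B:9/4,(I:1/2,N:1/2):7/4):7/12,S:17/6):61/24,L:43/8):131/120,(E:13/4,(M:2,R:2):5/4):193/60)
total length: 3497/120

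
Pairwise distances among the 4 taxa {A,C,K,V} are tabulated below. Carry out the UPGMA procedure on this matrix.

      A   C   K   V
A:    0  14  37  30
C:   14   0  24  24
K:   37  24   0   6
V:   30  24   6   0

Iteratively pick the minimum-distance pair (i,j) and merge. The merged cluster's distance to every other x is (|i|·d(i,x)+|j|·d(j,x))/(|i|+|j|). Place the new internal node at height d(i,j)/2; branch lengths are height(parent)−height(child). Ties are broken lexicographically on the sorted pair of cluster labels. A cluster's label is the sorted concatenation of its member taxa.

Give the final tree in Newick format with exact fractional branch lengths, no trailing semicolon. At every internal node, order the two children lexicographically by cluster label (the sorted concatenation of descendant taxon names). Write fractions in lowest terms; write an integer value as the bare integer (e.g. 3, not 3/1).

((A:7,C:7):59/8,(K:3,V:3):91/8)

iteration 1: select K,V (d=6); attach at lengths (3, 3); label the merged cluster KV
  updated: d(A,KV)=67/2, d(C,KV)=24
iteration 2: select A,C (d=14); attach at lengths (7, 7); label the merged cluster AC
  updated: d(AC,KV)=115/4
iteration 3: select AC,KV (d=115/4); attach at lengths (59/8, 91/8); label the merged cluster ACKV
final tree: ((A:7,C:7):59/8,(K:3,V:3):91/8)
total length: 155/4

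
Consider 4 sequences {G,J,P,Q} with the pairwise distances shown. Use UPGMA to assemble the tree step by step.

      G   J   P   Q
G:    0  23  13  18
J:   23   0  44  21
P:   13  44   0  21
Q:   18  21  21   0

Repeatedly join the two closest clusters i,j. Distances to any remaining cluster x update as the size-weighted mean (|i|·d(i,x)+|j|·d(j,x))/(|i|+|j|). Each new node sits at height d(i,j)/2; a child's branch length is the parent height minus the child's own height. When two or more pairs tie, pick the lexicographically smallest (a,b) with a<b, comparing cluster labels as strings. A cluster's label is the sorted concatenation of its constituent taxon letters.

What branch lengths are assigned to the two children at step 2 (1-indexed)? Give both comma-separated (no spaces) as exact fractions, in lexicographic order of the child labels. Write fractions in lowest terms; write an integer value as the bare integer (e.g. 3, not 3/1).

iteration 1: select G,P (d=13); attach at lengths (13/2, 13/2); label the merged cluster GP
  updated: d(GP,J)=67/2, d(GP,Q)=39/2
iteration 2: select GP,Q (d=39/2); attach at lengths (13/4, 39/4); label the merged cluster GPQ
  updated: d(GPQ,J)=88/3
iteration 3: select GPQ,J (d=88/3); attach at lengths (59/12, 44/3); label the merged cluster GJPQ
final tree: (((G:13/2,P:13/2):13/4,Q:39/4):59/12,J:44/3)
total length: 547/12

13/4,39/4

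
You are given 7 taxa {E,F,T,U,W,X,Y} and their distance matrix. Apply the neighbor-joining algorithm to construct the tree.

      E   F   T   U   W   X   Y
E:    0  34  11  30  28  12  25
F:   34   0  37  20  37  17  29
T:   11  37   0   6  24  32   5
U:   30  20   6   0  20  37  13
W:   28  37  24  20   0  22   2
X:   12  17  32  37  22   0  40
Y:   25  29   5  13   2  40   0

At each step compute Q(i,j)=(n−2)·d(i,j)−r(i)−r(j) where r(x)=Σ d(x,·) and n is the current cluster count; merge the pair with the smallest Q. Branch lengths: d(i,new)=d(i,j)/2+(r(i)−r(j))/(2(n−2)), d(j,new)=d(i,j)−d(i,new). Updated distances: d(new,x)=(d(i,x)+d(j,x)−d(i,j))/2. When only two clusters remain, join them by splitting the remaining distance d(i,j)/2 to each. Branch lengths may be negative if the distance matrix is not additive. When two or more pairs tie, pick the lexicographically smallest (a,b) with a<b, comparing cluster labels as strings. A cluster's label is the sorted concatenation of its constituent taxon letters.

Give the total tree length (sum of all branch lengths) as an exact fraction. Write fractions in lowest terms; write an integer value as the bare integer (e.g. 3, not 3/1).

475/8

step 1: merge (F,X) at d=17, Q=-249; branch lengths F→99/10, X→71/10; new cluster FX
  updated: d(E,FX)=29/2, d(FX,T)=26, d(FX,U)=20, d(FX,W)=21, d(FX,Y)=26
step 2: merge (E,FX) at d=29/2, Q=-158; branch lengths E→59/8, FX→57/8; new cluster EFX
  updated: d(EFX,T)=45/4, d(EFX,U)=71/4, d(EFX,W)=69/4, d(EFX,Y)=73/4
step 3: merge (W,Y) at d=2, Q=-191/2; branch lengths W→31/6, Y→-19/6; new cluster WY
  updated: d(EFX,WY)=67/4, d(T,WY)=27/2, d(U,WY)=31/2
step 4: merge (EFX,WY) at d=67/4, Q=-58; branch lengths EFX→67/8, WY→67/8; new cluster EFWXY
  updated: d(EFWXY,T)=4, d(EFWXY,U)=33/4
step 5: merge (EFWXY,T) at d=4, Q=-73/4; branch lengths EFWXY→25/8, T→7/8; new cluster EFTWXY
  updated: d(EFTWXY,U)=41/8
step 6: merge (EFTWXY,U) at d=41/8; branch lengths EFTWXY→41/16, U→41/16; new cluster EFTUWXY
final tree: ((((E:59/8,(F:99/10,X:71/10):57/8):67/8,(W:31/6,Y:-19/6):67/8):25/8,T:7/8):41/16,U:41/16)
total length: 475/8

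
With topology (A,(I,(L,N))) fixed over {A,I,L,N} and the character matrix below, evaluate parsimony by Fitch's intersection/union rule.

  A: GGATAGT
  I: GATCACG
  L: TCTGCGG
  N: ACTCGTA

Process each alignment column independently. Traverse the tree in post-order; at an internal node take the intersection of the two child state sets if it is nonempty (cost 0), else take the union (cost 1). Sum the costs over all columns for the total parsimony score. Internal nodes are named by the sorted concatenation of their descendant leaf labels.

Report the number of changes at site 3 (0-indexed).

[col 0] LN: children L:{T}, N:{A} ∪→ {A,T}; cost 1
[col 0] ILN: children I:{G}, LN:{A,T} ∪→ {A,G,T}; cost 1
[col 0] AILN: children A:{G}, ILN:{A,G,T} ∩→ {G}; cost 0
[col 1] LN: children L:{C}, N:{C} ∩→ {C}; cost 0
[col 1] ILN: children I:{A}, LN:{C} ∪→ {A,C}; cost 1
[col 1] AILN: children A:{G}, ILN:{A,C} ∪→ {A,C,G}; cost 1
[col 2] LN: children L:{T}, N:{T} ∩→ {T}; cost 0
[col 2] ILN: children I:{T}, LN:{T} ∩→ {T}; cost 0
[col 2] AILN: children A:{A}, ILN:{T} ∪→ {A,T}; cost 1
[col 3] LN: children L:{G}, N:{C} ∪→ {C,G}; cost 1
[col 3] ILN: children I:{C}, LN:{C,G} ∩→ {C}; cost 0
[col 3] AILN: children A:{T}, ILN:{C} ∪→ {C,T}; cost 1
[col 4] LN: children L:{C}, N:{G} ∪→ {C,G}; cost 1
[col 4] ILN: children I:{A}, LN:{C,G} ∪→ {A,C,G}; cost 1
[col 4] AILN: children A:{A}, ILN:{A,C,G} ∩→ {A}; cost 0
[col 5] LN: children L:{G}, N:{T} ∪→ {G,T}; cost 1
[col 5] ILN: children I:{C}, LN:{G,T} ∪→ {C,G,T}; cost 1
[col 5] AILN: children A:{G}, ILN:{C,G,T} ∩→ {G}; cost 0
[col 6] LN: children L:{G}, N:{A} ∪→ {A,G}; cost 1
[col 6] ILN: children I:{G}, LN:{A,G} ∩→ {G}; cost 0
[col 6] AILN: children A:{T}, ILN:{G} ∪→ {G,T}; cost 1
per-site changes: [2, 2, 1, 2, 2, 2, 2]; total = 13

2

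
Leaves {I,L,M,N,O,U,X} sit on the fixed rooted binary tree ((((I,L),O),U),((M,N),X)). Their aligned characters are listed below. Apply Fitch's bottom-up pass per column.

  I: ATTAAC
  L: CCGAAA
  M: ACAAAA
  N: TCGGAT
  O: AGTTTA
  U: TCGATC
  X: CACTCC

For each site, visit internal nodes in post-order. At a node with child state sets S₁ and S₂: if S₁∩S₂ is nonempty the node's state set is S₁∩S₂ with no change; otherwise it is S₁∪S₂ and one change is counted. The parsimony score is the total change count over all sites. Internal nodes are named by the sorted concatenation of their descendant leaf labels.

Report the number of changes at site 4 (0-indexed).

site 0, node IL: I={A} ∪ L={C} → {A,C} (+1)
site 0, node ILO: IL={A,C} ∩ O={A} → {A} (+0)
site 0, node ILOU: ILO={A} ∪ U={T} → {A,T} (+1)
site 0, node MN: M={A} ∪ N={T} → {A,T} (+1)
site 0, node MNX: MN={A,T} ∪ X={C} → {A,C,T} (+1)
site 0, node ILMNOUX: ILOU={A,T} ∩ MNX={A,C,T} → {A,T} (+0)
site 1, node IL: I={T} ∪ L={C} → {C,T} (+1)
site 1, node ILO: IL={C,T} ∪ O={G} → {C,G,T} (+1)
site 1, node ILOU: ILO={C,G,T} ∩ U={C} → {C} (+0)
site 1, node MN: M={C} ∩ N={C} → {C} (+0)
site 1, node MNX: MN={C} ∪ X={A} → {A,C} (+1)
site 1, node ILMNOUX: ILOU={C} ∩ MNX={A,C} → {C} (+0)
site 2, node IL: I={T} ∪ L={G} → {G,T} (+1)
site 2, node ILO: IL={G,T} ∩ O={T} → {T} (+0)
site 2, node ILOU: ILO={T} ∪ U={G} → {G,T} (+1)
site 2, node MN: M={A} ∪ N={G} → {A,G} (+1)
site 2, node MNX: MN={A,G} ∪ X={C} → {A,C,G} (+1)
site 2, node ILMNOUX: ILOU={G,T} ∩ MNX={A,C,G} → {G} (+0)
site 3, node IL: I={A} ∩ L={A} → {A} (+0)
site 3, node ILO: IL={A} ∪ O={T} → {A,T} (+1)
site 3, node ILOU: ILO={A,T} ∩ U={A} → {A} (+0)
site 3, node MN: M={A} ∪ N={G} → {A,G} (+1)
site 3, node MNX: MN={A,G} ∪ X={T} → {A,G,T} (+1)
site 3, node ILMNOUX: ILOU={A} ∩ MNX={A,G,T} → {A} (+0)
site 4, node IL: I={A} ∩ L={A} → {A} (+0)
site 4, node ILO: IL={A} ∪ O={T} → {A,T} (+1)
site 4, node ILOU: ILO={A,T} ∩ U={T} → {T} (+0)
site 4, node MN: M={A} ∩ N={A} → {A} (+0)
site 4, node MNX: MN={A} ∪ X={C} → {A,C} (+1)
site 4, node ILMNOUX: ILOU={T} ∪ MNX={A,C} → {A,C,T} (+1)
site 5, node IL: I={C} ∪ L={A} → {A,C} (+1)
site 5, node ILO: IL={A,C} ∩ O={A} → {A} (+0)
site 5, node ILOU: ILO={A} ∪ U={C} → {A,C} (+1)
site 5, node MN: M={A} ∪ N={T} → {A,T} (+1)
site 5, node MNX: MN={A,T} ∪ X={C} → {A,C,T} (+1)
site 5, node ILMNOUX: ILOU={A,C} ∩ MNX={A,C,T} → {A,C} (+0)
per-site changes: [4, 3, 4, 3, 3, 4]; total = 21

3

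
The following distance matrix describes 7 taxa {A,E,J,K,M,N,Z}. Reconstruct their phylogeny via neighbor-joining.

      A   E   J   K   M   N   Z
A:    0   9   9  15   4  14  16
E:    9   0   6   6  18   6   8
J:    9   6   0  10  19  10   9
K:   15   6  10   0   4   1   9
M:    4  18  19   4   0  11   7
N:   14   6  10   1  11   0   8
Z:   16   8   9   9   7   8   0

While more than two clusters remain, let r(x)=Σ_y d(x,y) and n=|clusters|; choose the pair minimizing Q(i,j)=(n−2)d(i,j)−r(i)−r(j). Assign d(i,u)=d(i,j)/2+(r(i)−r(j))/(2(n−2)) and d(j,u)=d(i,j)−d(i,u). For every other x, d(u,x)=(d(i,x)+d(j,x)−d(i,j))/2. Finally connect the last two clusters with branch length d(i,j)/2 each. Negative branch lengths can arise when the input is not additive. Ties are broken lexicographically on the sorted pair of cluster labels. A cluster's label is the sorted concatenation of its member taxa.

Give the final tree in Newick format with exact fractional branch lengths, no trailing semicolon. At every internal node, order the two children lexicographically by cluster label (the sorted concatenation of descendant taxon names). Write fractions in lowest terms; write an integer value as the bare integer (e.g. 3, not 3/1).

((((A:12/5,M:8/5):91/16,(K:1/4,N:3/4):45/16):11/16,(E:25/12,J:47/12):27/16):61/32,Z:61/32)

1. join A+M (d=4, Q=-110) ⇒ AM; edges |A|=12/5, |M|=8/5
  updated: d(AM,E)=23/2, d(AM,J)=12, d(AM,K)=15/2, d(AM,N)=21/2, d(AM,Z)=19/2
2. join K+N (d=1, Q=-65) ⇒ KN; edges |K|=1/4, |N|=3/4
  updated: d(AM,KN)=17/2, d(E,KN)=11/2, d(J,KN)=19/2, d(KN,Z)=8
3. join E+J (d=6, Q=-99/2) ⇒ EJ; edges |E|=25/12, |J|=47/12
  updated: d(AM,EJ)=35/4, d(EJ,KN)=9/2, d(EJ,Z)=11/2
4. join AM+KN (d=17/2, Q=-123/4) ⇒ AKMN; edges |AM|=91/16, |KN|=45/16
  updated: d(AKMN,EJ)=19/8, d(AKMN,Z)=9/2
5. join AKMN+EJ (d=19/8, Q=-99/8) ⇒ AEJKMN; edges |AKMN|=11/16, |EJ|=27/16
  updated: d(AEJKMN,Z)=61/16
6. join AEJKMN+Z (d=61/16) ⇒ AEJKMNZ; edges |AEJKMN|=61/32, |Z|=61/32
final tree: ((((A:12/5,M:8/5):91/16,(K:1/4,N:3/4):45/16):11/16,(E:25/12,J:47/12):27/16):61/32,Z:61/32)
total length: 411/16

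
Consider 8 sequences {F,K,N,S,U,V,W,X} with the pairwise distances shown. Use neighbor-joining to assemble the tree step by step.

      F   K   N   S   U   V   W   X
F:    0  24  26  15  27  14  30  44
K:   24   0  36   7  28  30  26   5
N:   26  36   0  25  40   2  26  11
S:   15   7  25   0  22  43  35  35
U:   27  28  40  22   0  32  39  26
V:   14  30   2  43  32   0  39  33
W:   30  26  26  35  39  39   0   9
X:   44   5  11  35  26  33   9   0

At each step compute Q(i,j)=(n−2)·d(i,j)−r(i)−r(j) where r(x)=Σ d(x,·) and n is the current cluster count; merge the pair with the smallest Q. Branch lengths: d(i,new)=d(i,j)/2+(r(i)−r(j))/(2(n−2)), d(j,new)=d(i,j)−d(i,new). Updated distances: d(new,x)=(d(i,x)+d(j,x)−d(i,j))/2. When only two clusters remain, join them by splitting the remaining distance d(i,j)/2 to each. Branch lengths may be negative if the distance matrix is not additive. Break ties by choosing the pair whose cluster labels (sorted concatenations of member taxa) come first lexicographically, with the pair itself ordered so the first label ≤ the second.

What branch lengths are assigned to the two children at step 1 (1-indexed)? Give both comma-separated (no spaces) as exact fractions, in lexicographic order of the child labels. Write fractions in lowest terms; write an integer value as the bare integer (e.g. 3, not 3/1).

step 1: merge (N,V) at d=2, Q=-347; branch lengths N→-5/4, V→13/4; new cluster NV
  updated: d(F,NV)=19, d(K,NV)=32, d(NV,S)=33, d(NV,U)=35, d(NV,W)=63/2, d(NV,X)=21
step 2: merge (W,X) at d=9, Q=-531/2; branch lengths W→151/20, X→29/20; new cluster WX
  updated: d(F,WX)=65/2, d(K,WX)=11, d(NV,WX)=87/4, d(S,WX)=61/2, d(U,WX)=28
step 3: merge (F,NV) at d=19, Q=-729/4; branch lengths F→211/32, NV→397/32; new cluster FNV
  updated: d(FNV,K)=37/2, d(FNV,S)=29/2, d(FNV,U)=43/2, d(FNV,WX)=141/8
step 4: merge (K,WX) at d=11, Q=-949/8; branch lengths K→83/48, WX→445/48; new cluster KWX
  updated: d(FNV,KWX)=201/16, d(KWX,S)=53/4, d(KWX,U)=45/2
step 5: merge (FNV,KWX) at d=201/16, Q=-287/4; branch lengths FNV→203/32, KWX→199/32; new cluster FKNVWX
  updated: d(FKNVWX,S)=243/32, d(FKNVWX,U)=503/32
step 6: merge (FKNVWX,S) at d=243/32, Q=-725/16; branch lengths FKNVWX→21/32, S→111/16; new cluster FKNSVWX
  updated: d(FKNSVWX,U)=241/16
step 7: merge (FKNSVWX,U) at d=241/16; branch lengths FKNSVWX→241/32, U→241/32; new cluster FKNSUVWX
final tree: ((((F:211/32,(N:-5/4,V:13/4):397/32):203/32,(K:83/48,(W:151/20,X:29/20):445/48):199/32):21/32,S:111/16):241/32,U:241/32)
total length: 2439/32

-5/4,13/4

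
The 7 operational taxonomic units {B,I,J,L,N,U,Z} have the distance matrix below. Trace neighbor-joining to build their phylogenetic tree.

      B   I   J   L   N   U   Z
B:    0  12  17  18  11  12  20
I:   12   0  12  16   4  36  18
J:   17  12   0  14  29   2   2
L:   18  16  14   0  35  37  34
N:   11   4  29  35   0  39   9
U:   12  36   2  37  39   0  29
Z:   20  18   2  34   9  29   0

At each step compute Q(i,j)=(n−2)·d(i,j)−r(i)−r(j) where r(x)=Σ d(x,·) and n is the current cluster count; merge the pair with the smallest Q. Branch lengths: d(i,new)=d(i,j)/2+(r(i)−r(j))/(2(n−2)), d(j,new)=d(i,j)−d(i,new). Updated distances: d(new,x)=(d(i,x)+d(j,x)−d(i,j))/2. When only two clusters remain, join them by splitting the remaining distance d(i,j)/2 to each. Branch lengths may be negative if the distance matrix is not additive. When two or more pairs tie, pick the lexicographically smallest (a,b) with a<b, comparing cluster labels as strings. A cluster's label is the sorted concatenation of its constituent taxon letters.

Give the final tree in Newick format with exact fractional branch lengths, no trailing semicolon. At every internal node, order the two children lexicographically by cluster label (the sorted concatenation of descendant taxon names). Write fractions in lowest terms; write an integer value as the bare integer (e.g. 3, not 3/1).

step 1: merge (J,U) at d=2, Q=-221; branch lengths J→-69/10, U→89/10; new cluster JU
  updated: d(B,JU)=27/2, d(I,JU)=23, d(JU,L)=49/2, d(JU,N)=33, d(JU,Z)=29/2
step 2: merge (N,Z) at d=9, Q=-303/2; branch lengths N→65/16, Z→79/16; new cluster NZ
  updated: d(B,NZ)=11, d(I,NZ)=13/2, d(JU,NZ)=77/4, d(L,NZ)=30
step 3: merge (I,NZ) at d=13/2, Q=-419/4; branch lengths I→41/24, NZ→115/24; new cluster INZ
  updated: d(B,INZ)=33/4, d(INZ,JU)=143/8, d(INZ,L)=79/4
step 4: merge (B,INZ) at d=33/4, Q=-553/8; branch lengths B→83/32, INZ→181/32; new cluster BINZ
  updated: d(BINZ,JU)=185/16, d(BINZ,L)=59/4
step 5: merge (BINZ,JU) at d=185/16, Q=-813/16; branch lengths BINZ→29/32, JU→341/32; new cluster BIJNUZ
  updated: d(BIJNUZ,L)=443/32
step 6: merge (BIJNUZ,L) at d=443/32; branch lengths BIJNUZ→443/64, L→443/64; new cluster BIJLNUZ
final tree: (((B:83/32,(I:41/24,(N:65/16,Z:79/16):115/24):181/32):29/32,(J:-69/10,U:89/10):341/32):443/64,L:443/64)
total length: 1637/32

(((B:83/32,(I:41/24,(N:65/16,Z:79/16):115/24):181/32):29/32,(J:-69/10,U:89/10):341/32):443/64,L:443/64)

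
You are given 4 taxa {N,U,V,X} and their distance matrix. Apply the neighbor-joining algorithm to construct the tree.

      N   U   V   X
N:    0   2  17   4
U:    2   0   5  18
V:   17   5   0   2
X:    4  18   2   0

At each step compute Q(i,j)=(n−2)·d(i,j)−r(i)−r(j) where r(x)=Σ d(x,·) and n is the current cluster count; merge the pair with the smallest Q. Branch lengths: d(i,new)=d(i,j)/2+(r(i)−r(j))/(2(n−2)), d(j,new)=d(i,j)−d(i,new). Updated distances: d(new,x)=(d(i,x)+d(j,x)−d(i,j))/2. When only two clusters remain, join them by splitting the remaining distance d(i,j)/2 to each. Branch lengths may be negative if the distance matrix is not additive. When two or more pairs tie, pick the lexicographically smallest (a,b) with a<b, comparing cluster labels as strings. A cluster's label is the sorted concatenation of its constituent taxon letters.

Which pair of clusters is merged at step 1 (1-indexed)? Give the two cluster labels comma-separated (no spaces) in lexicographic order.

N,U

iteration 1: select N,U (d=2, Q=-44); attach at lengths (1/2, 3/2); label the merged cluster NU
  updated: d(NU,V)=10, d(NU,X)=10
iteration 2: select NU,V (d=10, Q=-22); attach at lengths (9, 1); label the merged cluster NUV
  updated: d(NUV,X)=1
iteration 3: select NUV,X (d=1); attach at lengths (1/2, 1/2); label the merged cluster NUVX
final tree: (((N:1/2,U:3/2):9,V:1):1/2,X:1/2)
total length: 13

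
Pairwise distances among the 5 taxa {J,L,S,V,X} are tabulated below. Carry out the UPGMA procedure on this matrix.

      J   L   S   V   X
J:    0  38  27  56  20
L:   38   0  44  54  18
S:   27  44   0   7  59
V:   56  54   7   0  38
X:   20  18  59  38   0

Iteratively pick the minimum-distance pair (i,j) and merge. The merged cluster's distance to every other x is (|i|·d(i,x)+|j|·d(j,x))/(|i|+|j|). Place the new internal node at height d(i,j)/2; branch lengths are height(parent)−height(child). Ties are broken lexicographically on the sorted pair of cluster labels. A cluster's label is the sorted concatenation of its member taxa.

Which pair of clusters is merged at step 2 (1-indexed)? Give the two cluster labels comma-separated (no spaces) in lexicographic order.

L,X

iteration 1: select S,V (d=7); attach at lengths (7/2, 7/2); label the merged cluster SV
  updated: d(J,SV)=83/2, d(L,SV)=49, d(SV,X)=97/2
iteration 2: select L,X (d=18); attach at lengths (9, 9); label the merged cluster LX
  updated: d(J,LX)=29, d(LX,SV)=195/4
iteration 3: select J,LX (d=29); attach at lengths (29/2, 11/2); label the merged cluster JLX
  updated: d(JLX,SV)=139/3
iteration 4: select JLX,SV (d=139/3); attach at lengths (26/3, 59/3); label the merged cluster JLSVX
final tree: ((J:29/2,(L:9,X:9):11/2):26/3,(S:7/2,V:7/2):59/3)
total length: 220/3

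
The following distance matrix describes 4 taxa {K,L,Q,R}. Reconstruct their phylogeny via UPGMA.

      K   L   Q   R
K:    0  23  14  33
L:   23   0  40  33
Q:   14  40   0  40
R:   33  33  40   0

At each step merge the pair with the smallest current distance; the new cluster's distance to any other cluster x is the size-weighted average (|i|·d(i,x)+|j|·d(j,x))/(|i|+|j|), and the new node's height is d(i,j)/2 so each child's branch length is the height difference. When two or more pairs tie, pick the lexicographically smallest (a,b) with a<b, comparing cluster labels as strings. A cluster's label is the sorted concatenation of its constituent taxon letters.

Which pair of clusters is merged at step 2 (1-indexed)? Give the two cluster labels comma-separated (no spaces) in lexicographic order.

1. join K+Q (d=14) ⇒ KQ; edges |K|=7, |Q|=7
  updated: d(KQ,L)=63/2, d(KQ,R)=73/2
2. join KQ+L (d=63/2) ⇒ KLQ; edges |KQ|=35/4, |L|=63/4
  updated: d(KLQ,R)=106/3
3. join KLQ+R (d=106/3) ⇒ KLQR; edges |KLQ|=23/12, |R|=53/3
final tree: (((K:7,Q:7):35/4,L:63/4):23/12,R:53/3)
total length: 697/12

KQ,L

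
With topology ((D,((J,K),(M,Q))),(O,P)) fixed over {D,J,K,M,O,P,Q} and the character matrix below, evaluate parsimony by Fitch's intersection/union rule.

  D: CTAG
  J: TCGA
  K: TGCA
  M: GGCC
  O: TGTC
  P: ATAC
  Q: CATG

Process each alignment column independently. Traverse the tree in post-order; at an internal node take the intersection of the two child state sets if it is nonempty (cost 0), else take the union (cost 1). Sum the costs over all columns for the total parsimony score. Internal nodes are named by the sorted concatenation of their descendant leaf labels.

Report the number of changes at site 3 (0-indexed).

JK@0: {T} ∩ {T} = {T} (intersection, +0)
MQ@0: {G} ∪ {C} = {C,G} (union, +1)
JKMQ@0: {T} ∪ {C,G} = {C,G,T} (union, +1)
DJKMQ@0: {C} ∩ {C,G,T} = {C} (intersection, +0)
OP@0: {T} ∪ {A} = {A,T} (union, +1)
DJKMOPQ@0: {C} ∪ {A,T} = {A,C,T} (union, +1)
JK@1: {C} ∪ {G} = {C,G} (union, +1)
MQ@1: {G} ∪ {A} = {A,G} (union, +1)
JKMQ@1: {C,G} ∩ {A,G} = {G} (intersection, +0)
DJKMQ@1: {T} ∪ {G} = {G,T} (union, +1)
OP@1: {G} ∪ {T} = {G,T} (union, +1)
DJKMOPQ@1: {G,T} ∩ {G,T} = {G,T} (intersection, +0)
JK@2: {G} ∪ {C} = {C,G} (union, +1)
MQ@2: {C} ∪ {T} = {C,T} (union, +1)
JKMQ@2: {C,G} ∩ {C,T} = {C} (intersection, +0)
DJKMQ@2: {A} ∪ {C} = {A,C} (union, +1)
OP@2: {T} ∪ {A} = {A,T} (union, +1)
DJKMOPQ@2: {A,C} ∩ {A,T} = {A} (intersection, +0)
JK@3: {A} ∩ {A} = {A} (intersection, +0)
MQ@3: {C} ∪ {G} = {C,G} (union, +1)
JKMQ@3: {A} ∪ {C,G} = {A,C,G} (union, +1)
DJKMQ@3: {G} ∩ {A,C,G} = {G} (intersection, +0)
OP@3: {C} ∩ {C} = {C} (intersection, +0)
DJKMOPQ@3: {G} ∪ {C} = {C,G} (union, +1)
per-site changes: [4, 4, 4, 3]; total = 15

3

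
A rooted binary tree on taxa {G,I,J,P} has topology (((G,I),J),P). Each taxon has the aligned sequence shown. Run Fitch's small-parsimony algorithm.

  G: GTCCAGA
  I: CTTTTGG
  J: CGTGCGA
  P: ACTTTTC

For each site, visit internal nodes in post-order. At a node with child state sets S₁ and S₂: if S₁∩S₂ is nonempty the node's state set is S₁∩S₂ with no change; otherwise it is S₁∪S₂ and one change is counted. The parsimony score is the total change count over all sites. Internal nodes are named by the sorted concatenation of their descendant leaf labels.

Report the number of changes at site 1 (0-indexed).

[col 0] GI: children G:{G}, I:{C} ∪→ {C,G}; cost 1
[col 0] GIJ: children GI:{C,G}, J:{C} ∩→ {C}; cost 0
[col 0] GIJP: children GIJ:{C}, P:{A} ∪→ {A,C}; cost 1
[col 1] GI: children G:{T}, I:{T} ∩→ {T}; cost 0
[col 1] GIJ: children GI:{T}, J:{G} ∪→ {G,T}; cost 1
[col 1] GIJP: children GIJ:{G,T}, P:{C} ∪→ {C,G,T}; cost 1
[col 2] GI: children G:{C}, I:{T} ∪→ {C,T}; cost 1
[col 2] GIJ: children GI:{C,T}, J:{T} ∩→ {T}; cost 0
[col 2] GIJP: children GIJ:{T}, P:{T} ∩→ {T}; cost 0
[col 3] GI: children G:{C}, I:{T} ∪→ {C,T}; cost 1
[col 3] GIJ: children GI:{C,T}, J:{G} ∪→ {C,G,T}; cost 1
[col 3] GIJP: children GIJ:{C,G,T}, P:{T} ∩→ {T}; cost 0
[col 4] GI: children G:{A}, I:{T} ∪→ {A,T}; cost 1
[col 4] GIJ: children GI:{A,T}, J:{C} ∪→ {A,C,T}; cost 1
[col 4] GIJP: children GIJ:{A,C,T}, P:{T} ∩→ {T}; cost 0
[col 5] GI: children G:{G}, I:{G} ∩→ {G}; cost 0
[col 5] GIJ: children GI:{G}, J:{G} ∩→ {G}; cost 0
[col 5] GIJP: children GIJ:{G}, P:{T} ∪→ {G,T}; cost 1
[col 6] GI: children G:{A}, I:{G} ∪→ {A,G}; cost 1
[col 6] GIJ: children GI:{A,G}, J:{A} ∩→ {A}; cost 0
[col 6] GIJP: children GIJ:{A}, P:{C} ∪→ {A,C}; cost 1
per-site changes: [2, 2, 1, 2, 2, 1, 2]; total = 12

2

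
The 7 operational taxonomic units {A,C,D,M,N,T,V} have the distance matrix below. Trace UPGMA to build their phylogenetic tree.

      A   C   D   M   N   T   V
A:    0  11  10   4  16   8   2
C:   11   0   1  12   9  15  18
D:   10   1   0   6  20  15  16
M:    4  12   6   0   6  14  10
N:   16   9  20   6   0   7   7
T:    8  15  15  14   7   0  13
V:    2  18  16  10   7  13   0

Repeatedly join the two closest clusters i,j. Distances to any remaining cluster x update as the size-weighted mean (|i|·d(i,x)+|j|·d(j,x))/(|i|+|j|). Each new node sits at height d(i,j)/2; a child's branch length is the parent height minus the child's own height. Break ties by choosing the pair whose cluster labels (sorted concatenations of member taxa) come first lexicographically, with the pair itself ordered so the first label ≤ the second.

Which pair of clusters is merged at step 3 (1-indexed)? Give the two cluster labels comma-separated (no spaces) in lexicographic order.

step 1: merge (C,D) at d=1; branch lengths C→1/2, D→1/2; new cluster CD
  updated: d(A,CD)=21/2, d(CD,M)=9, d(CD,N)=29/2, d(CD,T)=15, d(CD,V)=17
step 2: merge (A,V) at d=2; branch lengths A→1, V→1; new cluster AV
  updated: d(AV,CD)=55/4, d(AV,M)=7, d(AV,N)=23/2, d(AV,T)=21/2
step 3: merge (M,N) at d=6; branch lengths M→3, N→3; new cluster MN
  updated: d(AV,MN)=37/4, d(CD,MN)=47/4, d(MN,T)=21/2
step 4: merge (AV,MN) at d=37/4; branch lengths AV→29/8, MN→13/8; new cluster AMNV
  updated: d(AMNV,CD)=51/4, d(AMNV,T)=21/2
step 5: merge (AMNV,T) at d=21/2; branch lengths AMNV→5/8, T→21/4; new cluster AMNTV
  updated: d(AMNTV,CD)=66/5
step 6: merge (AMNTV,CD) at d=66/5; branch lengths AMNTV→27/20, CD→61/10; new cluster ACDMNTV
final tree: ((((A:1,V:1):29/8,(M:3,N:3):13/8):5/8,T:21/4):27/20,(C:1/2,D:1/2):61/10)
total length: 1103/40

M,N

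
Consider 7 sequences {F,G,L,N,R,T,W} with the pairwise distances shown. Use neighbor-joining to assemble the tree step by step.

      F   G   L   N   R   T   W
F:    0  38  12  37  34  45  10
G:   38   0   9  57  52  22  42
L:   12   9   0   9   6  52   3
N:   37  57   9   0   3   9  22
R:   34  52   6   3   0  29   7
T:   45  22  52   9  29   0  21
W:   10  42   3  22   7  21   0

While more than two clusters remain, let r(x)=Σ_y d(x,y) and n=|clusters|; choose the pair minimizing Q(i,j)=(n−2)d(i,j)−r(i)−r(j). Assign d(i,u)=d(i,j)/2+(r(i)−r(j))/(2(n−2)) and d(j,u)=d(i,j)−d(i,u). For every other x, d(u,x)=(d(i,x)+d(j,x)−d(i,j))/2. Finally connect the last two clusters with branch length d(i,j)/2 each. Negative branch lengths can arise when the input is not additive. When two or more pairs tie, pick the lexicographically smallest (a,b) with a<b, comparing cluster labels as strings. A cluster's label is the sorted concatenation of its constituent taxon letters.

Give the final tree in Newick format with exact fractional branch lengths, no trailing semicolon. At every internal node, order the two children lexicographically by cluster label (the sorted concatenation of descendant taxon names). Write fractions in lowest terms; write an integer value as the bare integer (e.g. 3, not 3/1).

((((F:35/3,W:-5/3):73/16,(G:76/5,T:34/5):255/16):47/16,L:-35/16):131/32,(N:51/16,R:-3/16):131/32)

step 1: merge (G,T) at d=22, Q=-288; branch lengths G→76/5, T→34/5; new cluster GT
  updated: d(F,GT)=61/2, d(GT,L)=39/2, d(GT,N)=22, d(GT,R)=59/2, d(GT,W)=41/2
step 2: merge (N,R) at d=3, Q=-321/2; branch lengths N→51/16, R→-3/16; new cluster NR
  updated: d(F,NR)=34, d(GT,NR)=97/4, d(L,NR)=6, d(NR,W)=13
step 3: merge (F,W) at d=10, Q=-103; branch lengths F→35/3, W→-5/3; new cluster FW
  updated: d(FW,GT)=41/2, d(FW,L)=5/2, d(FW,NR)=37/2
step 4: merge (FW,GT) at d=41/2, Q=-259/4; branch lengths FW→73/16, GT→255/16; new cluster FGTW
  updated: d(FGTW,L)=3/4, d(FGTW,NR)=89/8
step 5: merge (FGTW,L) at d=3/4, Q=-143/8; branch lengths FGTW→47/16, L→-35/16; new cluster FGLTW
  updated: d(FGLTW,NR)=131/16
step 6: merge (FGLTW,NR) at d=131/16; branch lengths FGLTW→131/32, NR→131/32; new cluster FGLNRTW
final tree: ((((F:35/3,W:-5/3):73/16,(G:76/5,T:34/5):255/16):47/16,L:-35/16):131/32,(N:51/16,R:-3/16):131/32)
total length: 1031/16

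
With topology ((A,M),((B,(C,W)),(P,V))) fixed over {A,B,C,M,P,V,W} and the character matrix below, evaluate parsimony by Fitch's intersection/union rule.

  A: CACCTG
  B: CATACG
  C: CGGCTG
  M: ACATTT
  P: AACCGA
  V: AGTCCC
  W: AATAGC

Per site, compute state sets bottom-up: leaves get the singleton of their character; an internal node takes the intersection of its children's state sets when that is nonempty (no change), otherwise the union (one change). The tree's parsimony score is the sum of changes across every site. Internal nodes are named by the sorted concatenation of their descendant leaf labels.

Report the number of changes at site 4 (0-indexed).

4

[col 0] AM: children A:{C}, M:{A} ∪→ {A,C}; cost 1
[col 0] CW: children C:{C}, W:{A} ∪→ {A,C}; cost 1
[col 0] BCW: children B:{C}, CW:{A,C} ∩→ {C}; cost 0
[col 0] PV: children P:{A}, V:{A} ∩→ {A}; cost 0
[col 0] BCPVW: children BCW:{C}, PV:{A} ∪→ {A,C}; cost 1
[col 0] ABCMPVW: children AM:{A,C}, BCPVW:{A,C} ∩→ {A,C}; cost 0
[col 1] AM: children A:{A}, M:{C} ∪→ {A,C}; cost 1
[col 1] CW: children C:{G}, W:{A} ∪→ {A,G}; cost 1
[col 1] BCW: children B:{A}, CW:{A,G} ∩→ {A}; cost 0
[col 1] PV: children P:{A}, V:{G} ∪→ {A,G}; cost 1
[col 1] BCPVW: children BCW:{A}, PV:{A,G} ∩→ {A}; cost 0
[col 1] ABCMPVW: children AM:{A,C}, BCPVW:{A} ∩→ {A}; cost 0
[col 2] AM: children A:{C}, M:{A} ∪→ {A,C}; cost 1
[col 2] CW: children C:{G}, W:{T} ∪→ {G,T}; cost 1
[col 2] BCW: children B:{T}, CW:{G,T} ∩→ {T}; cost 0
[col 2] PV: children P:{C}, V:{T} ∪→ {C,T}; cost 1
[col 2] BCPVW: children BCW:{T}, PV:{C,T} ∩→ {T}; cost 0
[col 2] ABCMPVW: children AM:{A,C}, BCPVW:{T} ∪→ {A,C,T}; cost 1
[col 3] AM: children A:{C}, M:{T} ∪→ {C,T}; cost 1
[col 3] CW: children C:{C}, W:{A} ∪→ {A,C}; cost 1
[col 3] BCW: children B:{A}, CW:{A,C} ∩→ {A}; cost 0
[col 3] PV: children P:{C}, V:{C} ∩→ {C}; cost 0
[col 3] BCPVW: children BCW:{A}, PV:{C} ∪→ {A,C}; cost 1
[col 3] ABCMPVW: children AM:{C,T}, BCPVW:{A,C} ∩→ {C}; cost 0
[col 4] AM: children A:{T}, M:{T} ∩→ {T}; cost 0
[col 4] CW: children C:{T}, W:{G} ∪→ {G,T}; cost 1
[col 4] BCW: children B:{C}, CW:{G,T} ∪→ {C,G,T}; cost 1
[col 4] PV: children P:{G}, V:{C} ∪→ {C,G}; cost 1
[col 4] BCPVW: children BCW:{C,G,T}, PV:{C,G} ∩→ {C,G}; cost 0
[col 4] ABCMPVW: children AM:{T}, BCPVW:{C,G} ∪→ {C,G,T}; cost 1
[col 5] AM: children A:{G}, M:{T} ∪→ {G,T}; cost 1
[col 5] CW: children C:{G}, W:{C} ∪→ {C,G}; cost 1
[col 5] BCW: children B:{G}, CW:{C,G} ∩→ {G}; cost 0
[col 5] PV: children P:{A}, V:{C} ∪→ {A,C}; cost 1
[col 5] BCPVW: children BCW:{G}, PV:{A,C} ∪→ {A,C,G}; cost 1
[col 5] ABCMPVW: children AM:{G,T}, BCPVW:{A,C,G} ∩→ {G}; cost 0
per-site changes: [3, 3, 4, 3, 4, 4]; total = 21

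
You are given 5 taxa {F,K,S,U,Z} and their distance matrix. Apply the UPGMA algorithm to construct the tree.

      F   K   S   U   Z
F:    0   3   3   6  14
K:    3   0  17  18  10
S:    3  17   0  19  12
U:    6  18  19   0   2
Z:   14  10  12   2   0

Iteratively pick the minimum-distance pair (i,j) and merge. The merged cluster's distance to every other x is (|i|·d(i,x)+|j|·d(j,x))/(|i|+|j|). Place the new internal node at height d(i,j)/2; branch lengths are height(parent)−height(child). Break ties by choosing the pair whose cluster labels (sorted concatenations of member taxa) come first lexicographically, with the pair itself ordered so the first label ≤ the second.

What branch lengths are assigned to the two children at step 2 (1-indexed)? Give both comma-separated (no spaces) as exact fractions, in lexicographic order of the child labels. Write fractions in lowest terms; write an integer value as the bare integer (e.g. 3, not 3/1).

1. join U+Z (d=2) ⇒ UZ; edges |U|=1, |Z|=1
  updated: d(F,UZ)=10, d(K,UZ)=14, d(S,UZ)=31/2
2. join F+K (d=3) ⇒ FK; edges |F|=3/2, |K|=3/2
  updated: d(FK,S)=10, d(FK,UZ)=12
3. join FK+S (d=10) ⇒ FKS; edges |FK|=7/2, |S|=5
  updated: d(FKS,UZ)=79/6
4. join FKS+UZ (d=79/6) ⇒ FKSUZ; edges |FKS|=19/12, |UZ|=67/12
final tree: (((F:3/2,K:3/2):7/2,S:5):19/12,(U:1,Z:1):67/12)
total length: 62/3

3/2,3/2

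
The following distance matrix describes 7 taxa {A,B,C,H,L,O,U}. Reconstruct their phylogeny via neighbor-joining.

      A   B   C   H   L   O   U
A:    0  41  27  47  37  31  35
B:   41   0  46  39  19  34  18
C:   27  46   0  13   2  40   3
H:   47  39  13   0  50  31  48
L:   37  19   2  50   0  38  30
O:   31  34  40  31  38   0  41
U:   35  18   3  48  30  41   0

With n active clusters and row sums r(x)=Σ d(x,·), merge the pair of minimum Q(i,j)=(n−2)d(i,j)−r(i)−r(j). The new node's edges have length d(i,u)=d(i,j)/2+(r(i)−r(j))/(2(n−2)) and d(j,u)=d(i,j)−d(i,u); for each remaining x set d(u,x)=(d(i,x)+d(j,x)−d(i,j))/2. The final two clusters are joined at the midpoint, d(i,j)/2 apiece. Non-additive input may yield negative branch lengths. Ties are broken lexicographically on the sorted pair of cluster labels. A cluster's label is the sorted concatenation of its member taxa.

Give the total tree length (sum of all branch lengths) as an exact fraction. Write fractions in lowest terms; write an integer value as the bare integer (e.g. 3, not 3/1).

iteration 1: select C,L (d=2, Q=-297); attach at lengths (-7/2, 11/2); label the merged cluster CL
  updated: d(A,CL)=31, d(B,CL)=63/2, d(CL,H)=61/2, d(CL,O)=38, d(CL,U)=31/2
iteration 2: select B,U (d=18, Q=-249); attach at lengths (39/4, 33/4); label the merged cluster BU
  updated: d(A,BU)=29, d(BU,CL)=29/2, d(BU,H)=69/2, d(BU,O)=57/2
iteration 3: select H,O (d=31, Q=-357/2); attach at lengths (215/12, 157/12); label the merged cluster HO
  updated: d(A,HO)=47/2, d(BU,HO)=16, d(CL,HO)=75/4
iteration 4: select A,HO (d=47/2, Q=-379/4); attach at lengths (289/16, 87/16); label the merged cluster AHO
  updated: d(AHO,BU)=43/4, d(AHO,CL)=105/8
iteration 5: select AHO,BU (d=43/4, Q=-307/8); attach at lengths (75/16, 97/16); label the merged cluster ABHOU
  updated: d(ABHOU,CL)=135/16
iteration 6: select ABHOU,CL (d=135/16); attach at lengths (135/32, 135/32); label the merged cluster ABCHLOU
final tree: (((A:289/16,(H:215/12,O:157/12):87/16):75/16,(B:39/4,U:33/4):97/16):135/32,(C:-7/2,L:11/2):135/32)
total length: 1499/16

1499/16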